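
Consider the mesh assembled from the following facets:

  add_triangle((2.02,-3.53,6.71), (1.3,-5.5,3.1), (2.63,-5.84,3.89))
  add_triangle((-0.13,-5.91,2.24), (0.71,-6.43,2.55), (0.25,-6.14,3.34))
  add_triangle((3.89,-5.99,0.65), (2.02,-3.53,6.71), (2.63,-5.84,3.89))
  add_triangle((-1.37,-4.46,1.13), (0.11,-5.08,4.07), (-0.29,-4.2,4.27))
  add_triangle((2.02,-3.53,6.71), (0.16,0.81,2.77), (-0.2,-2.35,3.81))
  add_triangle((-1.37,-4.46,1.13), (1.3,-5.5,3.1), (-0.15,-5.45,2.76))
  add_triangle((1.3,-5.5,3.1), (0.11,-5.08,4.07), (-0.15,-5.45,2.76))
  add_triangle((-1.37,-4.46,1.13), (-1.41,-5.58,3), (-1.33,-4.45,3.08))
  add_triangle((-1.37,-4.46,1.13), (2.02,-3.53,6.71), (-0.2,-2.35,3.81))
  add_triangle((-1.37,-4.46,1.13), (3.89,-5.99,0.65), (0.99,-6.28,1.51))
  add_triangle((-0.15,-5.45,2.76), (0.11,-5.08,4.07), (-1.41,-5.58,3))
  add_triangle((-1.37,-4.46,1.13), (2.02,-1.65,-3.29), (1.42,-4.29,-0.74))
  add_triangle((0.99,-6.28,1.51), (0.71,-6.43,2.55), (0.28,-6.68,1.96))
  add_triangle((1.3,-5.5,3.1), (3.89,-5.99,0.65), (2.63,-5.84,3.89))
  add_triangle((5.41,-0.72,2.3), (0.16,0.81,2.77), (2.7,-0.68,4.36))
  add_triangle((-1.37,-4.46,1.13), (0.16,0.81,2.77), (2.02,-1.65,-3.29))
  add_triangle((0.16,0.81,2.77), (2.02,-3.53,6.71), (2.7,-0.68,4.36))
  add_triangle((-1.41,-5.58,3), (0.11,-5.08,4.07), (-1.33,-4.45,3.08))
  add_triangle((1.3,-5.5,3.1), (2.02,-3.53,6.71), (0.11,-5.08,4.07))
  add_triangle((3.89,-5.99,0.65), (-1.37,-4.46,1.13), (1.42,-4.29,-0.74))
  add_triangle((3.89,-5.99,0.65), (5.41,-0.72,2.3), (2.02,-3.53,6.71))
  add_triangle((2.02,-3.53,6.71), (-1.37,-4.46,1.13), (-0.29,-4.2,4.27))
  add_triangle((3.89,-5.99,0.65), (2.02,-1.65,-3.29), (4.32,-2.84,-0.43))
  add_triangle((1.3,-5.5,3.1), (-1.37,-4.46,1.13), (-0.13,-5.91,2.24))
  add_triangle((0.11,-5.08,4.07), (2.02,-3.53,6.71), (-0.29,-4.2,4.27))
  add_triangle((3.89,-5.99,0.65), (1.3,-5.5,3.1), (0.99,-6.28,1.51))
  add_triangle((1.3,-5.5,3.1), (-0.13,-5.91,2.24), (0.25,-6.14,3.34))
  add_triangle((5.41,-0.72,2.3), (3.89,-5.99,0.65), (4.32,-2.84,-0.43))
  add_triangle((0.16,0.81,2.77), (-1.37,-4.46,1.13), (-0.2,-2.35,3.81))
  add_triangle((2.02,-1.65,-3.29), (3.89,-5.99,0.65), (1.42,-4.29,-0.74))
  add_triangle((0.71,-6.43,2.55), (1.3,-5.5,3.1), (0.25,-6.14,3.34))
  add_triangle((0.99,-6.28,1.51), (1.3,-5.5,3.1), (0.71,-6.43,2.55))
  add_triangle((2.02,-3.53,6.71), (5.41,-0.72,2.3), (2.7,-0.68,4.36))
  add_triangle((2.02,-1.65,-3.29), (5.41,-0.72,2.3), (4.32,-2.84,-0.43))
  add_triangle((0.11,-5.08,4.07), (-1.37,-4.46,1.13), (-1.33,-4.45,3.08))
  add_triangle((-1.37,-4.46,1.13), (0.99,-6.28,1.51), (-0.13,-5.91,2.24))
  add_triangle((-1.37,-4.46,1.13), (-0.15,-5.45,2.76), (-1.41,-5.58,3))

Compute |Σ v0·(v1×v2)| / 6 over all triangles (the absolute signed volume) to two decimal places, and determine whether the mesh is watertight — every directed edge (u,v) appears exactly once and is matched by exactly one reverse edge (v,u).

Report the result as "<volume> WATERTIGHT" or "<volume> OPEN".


131.95 OPEN

Per-triangle v0·(v1×v2)/6:
  t1: +4.7569
  t2: +0.8066
  t3: +6.4577
  t4: +1.9118
  t5: +3.6758
  t6: +1.1314
  t7: +1.9026
  t8: +0.3977
  t9: +5.1619
  t10: +1.5371
  t11: +1.7484
  t12: +4.1147
  t13: +0.6999
  t14: +4.4799
  t15: +3.1889
  t16: -5.3435
  t17: +4.7341
  t18: +1.1470
  t19: +6.0311
  t20: +6.0157
  t21: +31.8226
  t22: -3.0742
  t23: +7.8749
  t24: +0.4877
  t25: +2.7413
  t26: +5.8386
  t27: -1.0325
  t28: +9.1337
  t29: +1.3664
  t30: +5.8723
  t31: +1.0932
  t32: +1.0199
  t33: +7.7534
  t34: +5.6505
  t35: -2.3481
  t36: +1.7130
  t37: +1.4854
Σ = +131.9539 → |volume| = 131.95

Directed edges: 111 total; 7 unmatched, e.g. (-0.13,-5.91,2.24)→(0.71,-6.43,2.55) → open.


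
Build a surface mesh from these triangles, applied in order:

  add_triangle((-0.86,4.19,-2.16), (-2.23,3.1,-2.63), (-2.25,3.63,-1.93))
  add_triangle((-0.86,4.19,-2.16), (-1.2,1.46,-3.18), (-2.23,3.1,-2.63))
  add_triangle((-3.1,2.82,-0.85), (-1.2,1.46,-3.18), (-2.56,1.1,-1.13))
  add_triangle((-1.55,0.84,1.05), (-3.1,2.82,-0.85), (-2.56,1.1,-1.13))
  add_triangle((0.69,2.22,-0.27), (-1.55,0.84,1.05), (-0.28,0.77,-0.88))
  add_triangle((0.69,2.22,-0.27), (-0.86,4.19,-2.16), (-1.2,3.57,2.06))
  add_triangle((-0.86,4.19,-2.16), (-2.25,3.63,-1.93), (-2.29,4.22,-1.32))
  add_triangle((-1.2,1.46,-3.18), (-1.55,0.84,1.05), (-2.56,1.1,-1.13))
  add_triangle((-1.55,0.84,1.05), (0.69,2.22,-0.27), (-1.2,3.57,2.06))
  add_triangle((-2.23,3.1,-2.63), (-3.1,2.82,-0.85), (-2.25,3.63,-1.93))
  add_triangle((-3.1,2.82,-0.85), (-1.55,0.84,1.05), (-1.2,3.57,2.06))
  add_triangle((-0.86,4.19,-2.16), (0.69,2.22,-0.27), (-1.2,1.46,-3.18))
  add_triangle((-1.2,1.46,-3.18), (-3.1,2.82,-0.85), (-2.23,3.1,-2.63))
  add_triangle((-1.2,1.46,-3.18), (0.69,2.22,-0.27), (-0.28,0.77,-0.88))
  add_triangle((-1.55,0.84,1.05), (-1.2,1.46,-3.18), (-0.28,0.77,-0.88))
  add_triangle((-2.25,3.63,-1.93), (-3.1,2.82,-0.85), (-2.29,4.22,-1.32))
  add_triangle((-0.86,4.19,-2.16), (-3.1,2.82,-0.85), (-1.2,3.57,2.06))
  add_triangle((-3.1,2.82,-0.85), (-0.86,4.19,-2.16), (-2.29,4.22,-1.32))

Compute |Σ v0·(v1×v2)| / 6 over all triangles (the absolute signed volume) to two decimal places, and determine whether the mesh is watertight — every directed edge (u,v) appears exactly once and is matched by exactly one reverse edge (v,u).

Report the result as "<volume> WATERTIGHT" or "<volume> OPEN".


Per-triangle v0·(v1×v2)/6:
  t1: +1.0192
  t2: +2.0527
  t3: +1.8915
  t4: +1.0625
  t5: -0.7483
  t6: +3.4058
  t7: +0.9574
  t8: -0.8955
  t9: -0.6868
  t10: +0.9243
  t11: +2.5923
  t12: +1.3922
  t13: +1.1940
  t14: -0.0957
  t15: -0.4140
  t16: +0.8835
  t17: +6.6701
  t18: -0.9058
Σ = +20.2994 → |volume| = 20.30

Directed edges: 54 total, each appears once with its reverse present → watertight.

20.30 WATERTIGHT


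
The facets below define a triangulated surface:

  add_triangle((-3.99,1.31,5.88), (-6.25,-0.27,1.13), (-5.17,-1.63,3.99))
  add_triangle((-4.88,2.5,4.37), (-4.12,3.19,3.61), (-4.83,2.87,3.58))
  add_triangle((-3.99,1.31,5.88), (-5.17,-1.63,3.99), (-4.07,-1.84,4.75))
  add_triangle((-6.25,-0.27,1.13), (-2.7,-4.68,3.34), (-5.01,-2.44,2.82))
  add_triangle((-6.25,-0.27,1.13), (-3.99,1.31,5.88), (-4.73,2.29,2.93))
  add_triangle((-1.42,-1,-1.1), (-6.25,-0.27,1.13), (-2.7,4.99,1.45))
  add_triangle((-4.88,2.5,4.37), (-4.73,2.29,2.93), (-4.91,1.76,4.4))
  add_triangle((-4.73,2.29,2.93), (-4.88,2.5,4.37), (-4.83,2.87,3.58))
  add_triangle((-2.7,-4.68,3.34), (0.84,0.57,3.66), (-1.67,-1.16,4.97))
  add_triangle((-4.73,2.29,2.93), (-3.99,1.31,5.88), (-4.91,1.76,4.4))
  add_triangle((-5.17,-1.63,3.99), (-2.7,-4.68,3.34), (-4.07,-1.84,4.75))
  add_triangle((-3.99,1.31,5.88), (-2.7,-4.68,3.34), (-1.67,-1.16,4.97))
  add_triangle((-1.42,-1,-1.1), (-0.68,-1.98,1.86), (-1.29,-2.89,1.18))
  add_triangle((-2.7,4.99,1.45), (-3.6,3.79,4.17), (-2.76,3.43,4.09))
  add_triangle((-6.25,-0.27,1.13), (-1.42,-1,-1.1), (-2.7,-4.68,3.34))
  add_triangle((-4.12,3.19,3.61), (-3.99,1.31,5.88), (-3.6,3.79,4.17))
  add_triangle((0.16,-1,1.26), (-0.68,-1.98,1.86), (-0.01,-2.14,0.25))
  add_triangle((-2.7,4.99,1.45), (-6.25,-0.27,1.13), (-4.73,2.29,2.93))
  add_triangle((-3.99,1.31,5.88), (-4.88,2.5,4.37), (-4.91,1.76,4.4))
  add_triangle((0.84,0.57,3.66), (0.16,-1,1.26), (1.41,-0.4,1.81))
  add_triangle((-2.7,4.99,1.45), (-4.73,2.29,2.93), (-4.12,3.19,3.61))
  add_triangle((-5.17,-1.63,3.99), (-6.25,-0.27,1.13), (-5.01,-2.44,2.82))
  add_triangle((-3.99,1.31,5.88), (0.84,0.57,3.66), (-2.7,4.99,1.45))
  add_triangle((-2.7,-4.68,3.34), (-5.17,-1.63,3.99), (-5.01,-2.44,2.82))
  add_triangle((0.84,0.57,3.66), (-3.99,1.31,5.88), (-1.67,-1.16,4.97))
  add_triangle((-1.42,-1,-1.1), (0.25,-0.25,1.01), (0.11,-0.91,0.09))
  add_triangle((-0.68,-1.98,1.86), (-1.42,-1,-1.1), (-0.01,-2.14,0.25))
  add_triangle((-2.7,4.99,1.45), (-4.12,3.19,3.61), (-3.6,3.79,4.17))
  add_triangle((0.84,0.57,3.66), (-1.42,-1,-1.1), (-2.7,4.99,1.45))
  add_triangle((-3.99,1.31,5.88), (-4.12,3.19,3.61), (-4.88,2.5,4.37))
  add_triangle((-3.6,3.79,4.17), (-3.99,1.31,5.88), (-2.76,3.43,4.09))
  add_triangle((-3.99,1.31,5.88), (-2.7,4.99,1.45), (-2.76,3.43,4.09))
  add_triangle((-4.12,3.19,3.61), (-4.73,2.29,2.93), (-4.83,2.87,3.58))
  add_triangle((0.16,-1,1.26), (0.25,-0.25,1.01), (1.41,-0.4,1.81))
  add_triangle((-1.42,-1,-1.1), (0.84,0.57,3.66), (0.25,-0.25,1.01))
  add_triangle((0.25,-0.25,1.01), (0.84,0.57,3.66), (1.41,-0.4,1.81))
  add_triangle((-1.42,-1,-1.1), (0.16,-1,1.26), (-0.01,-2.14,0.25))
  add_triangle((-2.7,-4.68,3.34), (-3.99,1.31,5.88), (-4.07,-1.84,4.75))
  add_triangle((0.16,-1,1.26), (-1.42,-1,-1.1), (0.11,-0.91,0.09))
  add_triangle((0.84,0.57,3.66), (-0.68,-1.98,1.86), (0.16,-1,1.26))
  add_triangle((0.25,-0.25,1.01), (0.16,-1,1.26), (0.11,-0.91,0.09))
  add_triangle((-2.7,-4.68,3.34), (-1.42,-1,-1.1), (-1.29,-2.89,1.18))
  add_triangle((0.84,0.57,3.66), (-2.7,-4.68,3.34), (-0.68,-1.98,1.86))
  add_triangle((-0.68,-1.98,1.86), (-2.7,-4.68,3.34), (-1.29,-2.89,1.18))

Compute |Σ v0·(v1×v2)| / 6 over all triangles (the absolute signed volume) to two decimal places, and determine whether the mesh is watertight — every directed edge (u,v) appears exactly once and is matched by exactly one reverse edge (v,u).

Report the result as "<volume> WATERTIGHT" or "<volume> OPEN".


Per-triangle v0·(v1×v2)/6:
  t1: +12.2765
  t2: +0.6287
  t3: +4.9039
  t4: +2.4936
  t5: +10.1996
  t6: +6.2766
  t7: +0.8025
  t8: +0.5008
  t9: +4.8260
  t10: -0.9924
  t11: +4.7053
  t12: +10.0132
  t13: -0.3451
  t14: +1.6784
  t15: +9.2377
  t16: +2.8822
  t17: +0.3691
  t18: +8.5377
  t19: +1.4155
  t20: +0.7795
  t21: +3.2810
  t22: +4.2719
  t23: +14.7880
  t24: +4.3840
  t25: +6.9752
  t26: -0.1903
  t27: +1.1133
  t28: +2.6526
  t29: -4.9261
  t30: +1.9778
  t31: +1.9446
  t32: -4.3062
  t33: +0.1108
  t34: -0.1102
  t35: -0.2993
  t36: -0.2395
  t37: -0.5056
  t38: +3.2697
  t39: +0.2642
  t40: +0.6288
  t41: +0.0329
  t42: +1.1141
  t43: +1.2883
  t44: +0.4498
Σ = +119.1590 → |volume| = 119.16

Directed edges: 132 total, each appears once with its reverse present → watertight.

119.16 WATERTIGHT


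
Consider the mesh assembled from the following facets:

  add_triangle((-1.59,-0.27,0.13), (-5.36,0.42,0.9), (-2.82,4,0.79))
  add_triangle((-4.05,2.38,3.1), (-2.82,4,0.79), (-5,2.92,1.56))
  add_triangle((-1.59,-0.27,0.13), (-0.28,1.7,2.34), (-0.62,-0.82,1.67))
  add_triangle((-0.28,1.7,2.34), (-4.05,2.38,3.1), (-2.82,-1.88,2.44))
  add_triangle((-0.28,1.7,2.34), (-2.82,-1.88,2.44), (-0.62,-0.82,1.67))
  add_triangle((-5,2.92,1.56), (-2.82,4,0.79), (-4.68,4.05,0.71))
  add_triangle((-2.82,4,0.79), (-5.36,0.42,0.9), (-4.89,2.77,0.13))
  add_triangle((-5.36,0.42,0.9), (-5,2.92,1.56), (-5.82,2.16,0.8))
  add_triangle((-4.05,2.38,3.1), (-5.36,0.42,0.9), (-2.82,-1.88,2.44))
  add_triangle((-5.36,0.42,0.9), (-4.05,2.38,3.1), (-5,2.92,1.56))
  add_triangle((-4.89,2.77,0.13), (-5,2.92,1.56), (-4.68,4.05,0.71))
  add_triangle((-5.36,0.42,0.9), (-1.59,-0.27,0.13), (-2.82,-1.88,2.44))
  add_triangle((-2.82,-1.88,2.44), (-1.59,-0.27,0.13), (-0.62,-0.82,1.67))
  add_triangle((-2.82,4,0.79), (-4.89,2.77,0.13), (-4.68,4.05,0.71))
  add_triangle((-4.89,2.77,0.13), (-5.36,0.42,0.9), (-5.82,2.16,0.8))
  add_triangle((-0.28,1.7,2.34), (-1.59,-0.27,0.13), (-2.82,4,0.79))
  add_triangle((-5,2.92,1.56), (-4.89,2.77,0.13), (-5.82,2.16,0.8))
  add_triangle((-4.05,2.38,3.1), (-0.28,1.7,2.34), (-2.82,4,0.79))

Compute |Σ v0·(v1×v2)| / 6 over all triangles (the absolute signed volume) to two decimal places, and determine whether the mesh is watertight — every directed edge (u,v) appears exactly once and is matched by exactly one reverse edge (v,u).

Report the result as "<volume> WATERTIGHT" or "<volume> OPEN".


Per-triangle v0·(v1×v2)/6:
  t1: +0.3509
  t2: +3.6022
  t3: -1.1888
  t4: +5.3670
  t5: +1.4061
  t6: +1.3724
  t7: -3.0079
  t8: +1.4970
  t9: +8.1655
  t10: +4.1380
  t11: +1.5852
  t12: +0.9503
  t13: -0.1828
  t14: +0.3314
  t15: +0.6741
  t16: -2.4911
  t17: +1.3683
  t18: +4.7799
Σ = +28.7177 → |volume| = 28.72

Directed edges: 54 total, each appears once with its reverse present → watertight.

28.72 WATERTIGHT


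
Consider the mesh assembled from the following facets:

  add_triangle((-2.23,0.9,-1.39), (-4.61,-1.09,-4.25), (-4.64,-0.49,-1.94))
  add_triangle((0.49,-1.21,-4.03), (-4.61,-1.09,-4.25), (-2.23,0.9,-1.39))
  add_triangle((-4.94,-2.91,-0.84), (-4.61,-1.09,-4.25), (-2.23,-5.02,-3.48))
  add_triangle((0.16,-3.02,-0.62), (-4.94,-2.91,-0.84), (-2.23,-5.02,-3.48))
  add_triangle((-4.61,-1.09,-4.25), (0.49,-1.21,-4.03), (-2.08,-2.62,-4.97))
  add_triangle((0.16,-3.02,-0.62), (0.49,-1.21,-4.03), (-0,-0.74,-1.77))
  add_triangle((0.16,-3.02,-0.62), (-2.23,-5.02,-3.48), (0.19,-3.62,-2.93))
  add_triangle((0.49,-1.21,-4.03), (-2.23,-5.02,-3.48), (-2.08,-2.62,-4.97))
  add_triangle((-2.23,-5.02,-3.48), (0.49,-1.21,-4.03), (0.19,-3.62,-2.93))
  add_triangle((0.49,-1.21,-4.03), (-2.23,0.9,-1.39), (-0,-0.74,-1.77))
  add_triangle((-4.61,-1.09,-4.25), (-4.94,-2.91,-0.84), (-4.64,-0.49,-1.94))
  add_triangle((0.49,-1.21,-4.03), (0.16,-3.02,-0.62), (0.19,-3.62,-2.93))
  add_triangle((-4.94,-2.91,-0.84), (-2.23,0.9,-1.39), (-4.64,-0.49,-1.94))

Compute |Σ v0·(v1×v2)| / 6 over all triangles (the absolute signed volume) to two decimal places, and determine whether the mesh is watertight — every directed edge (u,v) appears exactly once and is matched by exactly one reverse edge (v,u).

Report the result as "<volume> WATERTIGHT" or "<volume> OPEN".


Per-triangle v0·(v1×v2)/6:
  t1: +2.2529
  t2: +4.2364
  t3: +14.7273
  t4: +5.9757
  t5: +4.2189
  t6: -0.4215
  t7: +2.7451
  t8: +5.1573
  t9: +4.4393
  t10: -0.5265
  t11: +4.8613
  t12: +0.4722
  t13: +0.2308
Σ = +48.3692 → |volume| = 48.37

Directed edges: 39 total; 7 unmatched, e.g. (-4.61,-1.09,-4.25)→(-2.23,-5.02,-3.48) → open.

48.37 OPEN


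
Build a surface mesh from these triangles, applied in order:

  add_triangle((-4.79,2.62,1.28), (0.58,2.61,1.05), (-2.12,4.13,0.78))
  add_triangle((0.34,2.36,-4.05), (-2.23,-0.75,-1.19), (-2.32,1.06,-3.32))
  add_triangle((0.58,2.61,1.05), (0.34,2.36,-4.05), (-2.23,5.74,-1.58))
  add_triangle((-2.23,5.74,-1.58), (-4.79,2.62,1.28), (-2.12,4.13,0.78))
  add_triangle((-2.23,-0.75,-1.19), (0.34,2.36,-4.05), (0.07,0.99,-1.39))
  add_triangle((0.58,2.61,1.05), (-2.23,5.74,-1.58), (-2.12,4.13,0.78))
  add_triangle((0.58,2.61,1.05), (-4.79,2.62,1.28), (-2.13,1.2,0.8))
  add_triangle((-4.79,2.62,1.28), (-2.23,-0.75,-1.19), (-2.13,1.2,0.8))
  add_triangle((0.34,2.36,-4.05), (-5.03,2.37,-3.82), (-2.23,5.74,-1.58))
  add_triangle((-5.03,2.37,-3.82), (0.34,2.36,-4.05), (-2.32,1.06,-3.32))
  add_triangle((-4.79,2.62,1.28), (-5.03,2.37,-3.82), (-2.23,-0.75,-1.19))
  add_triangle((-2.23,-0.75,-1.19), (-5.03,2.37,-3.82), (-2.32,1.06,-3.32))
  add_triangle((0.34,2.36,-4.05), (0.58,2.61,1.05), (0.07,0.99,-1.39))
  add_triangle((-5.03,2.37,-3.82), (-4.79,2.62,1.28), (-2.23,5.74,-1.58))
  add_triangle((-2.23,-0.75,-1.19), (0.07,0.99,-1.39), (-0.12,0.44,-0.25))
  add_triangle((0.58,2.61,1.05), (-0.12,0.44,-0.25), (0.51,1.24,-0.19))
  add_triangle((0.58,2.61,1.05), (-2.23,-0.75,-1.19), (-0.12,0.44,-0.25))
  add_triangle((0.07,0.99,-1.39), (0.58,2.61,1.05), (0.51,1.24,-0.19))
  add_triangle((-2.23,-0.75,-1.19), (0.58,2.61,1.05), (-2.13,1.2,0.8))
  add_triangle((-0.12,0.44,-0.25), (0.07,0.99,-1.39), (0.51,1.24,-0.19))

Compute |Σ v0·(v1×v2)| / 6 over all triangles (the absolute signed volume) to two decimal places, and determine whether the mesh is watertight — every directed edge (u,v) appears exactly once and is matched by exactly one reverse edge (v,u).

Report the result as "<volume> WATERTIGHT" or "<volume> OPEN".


69.04 WATERTIGHT

Per-triangle v0·(v1×v2)/6:
  t1: +2.3586
  t2: +1.1565
  t3: +7.3117
  t4: +5.9303
  t5: -0.3286
  t6: +3.7951
  t7: +0.5058
  t8: +0.3131
  t9: +17.1763
  t10: +3.4115
  t11: +7.5771
  t12: +2.3661
  t13: -0.1827
  t14: +19.2979
  t15: -0.1880
  t16: -0.1088
  t17: -0.2991
  t18: +0.2273
  t19: -1.2108
  t20: -0.0643
Σ = +69.0449 → |volume| = 69.04

Directed edges: 60 total, each appears once with its reverse present → watertight.


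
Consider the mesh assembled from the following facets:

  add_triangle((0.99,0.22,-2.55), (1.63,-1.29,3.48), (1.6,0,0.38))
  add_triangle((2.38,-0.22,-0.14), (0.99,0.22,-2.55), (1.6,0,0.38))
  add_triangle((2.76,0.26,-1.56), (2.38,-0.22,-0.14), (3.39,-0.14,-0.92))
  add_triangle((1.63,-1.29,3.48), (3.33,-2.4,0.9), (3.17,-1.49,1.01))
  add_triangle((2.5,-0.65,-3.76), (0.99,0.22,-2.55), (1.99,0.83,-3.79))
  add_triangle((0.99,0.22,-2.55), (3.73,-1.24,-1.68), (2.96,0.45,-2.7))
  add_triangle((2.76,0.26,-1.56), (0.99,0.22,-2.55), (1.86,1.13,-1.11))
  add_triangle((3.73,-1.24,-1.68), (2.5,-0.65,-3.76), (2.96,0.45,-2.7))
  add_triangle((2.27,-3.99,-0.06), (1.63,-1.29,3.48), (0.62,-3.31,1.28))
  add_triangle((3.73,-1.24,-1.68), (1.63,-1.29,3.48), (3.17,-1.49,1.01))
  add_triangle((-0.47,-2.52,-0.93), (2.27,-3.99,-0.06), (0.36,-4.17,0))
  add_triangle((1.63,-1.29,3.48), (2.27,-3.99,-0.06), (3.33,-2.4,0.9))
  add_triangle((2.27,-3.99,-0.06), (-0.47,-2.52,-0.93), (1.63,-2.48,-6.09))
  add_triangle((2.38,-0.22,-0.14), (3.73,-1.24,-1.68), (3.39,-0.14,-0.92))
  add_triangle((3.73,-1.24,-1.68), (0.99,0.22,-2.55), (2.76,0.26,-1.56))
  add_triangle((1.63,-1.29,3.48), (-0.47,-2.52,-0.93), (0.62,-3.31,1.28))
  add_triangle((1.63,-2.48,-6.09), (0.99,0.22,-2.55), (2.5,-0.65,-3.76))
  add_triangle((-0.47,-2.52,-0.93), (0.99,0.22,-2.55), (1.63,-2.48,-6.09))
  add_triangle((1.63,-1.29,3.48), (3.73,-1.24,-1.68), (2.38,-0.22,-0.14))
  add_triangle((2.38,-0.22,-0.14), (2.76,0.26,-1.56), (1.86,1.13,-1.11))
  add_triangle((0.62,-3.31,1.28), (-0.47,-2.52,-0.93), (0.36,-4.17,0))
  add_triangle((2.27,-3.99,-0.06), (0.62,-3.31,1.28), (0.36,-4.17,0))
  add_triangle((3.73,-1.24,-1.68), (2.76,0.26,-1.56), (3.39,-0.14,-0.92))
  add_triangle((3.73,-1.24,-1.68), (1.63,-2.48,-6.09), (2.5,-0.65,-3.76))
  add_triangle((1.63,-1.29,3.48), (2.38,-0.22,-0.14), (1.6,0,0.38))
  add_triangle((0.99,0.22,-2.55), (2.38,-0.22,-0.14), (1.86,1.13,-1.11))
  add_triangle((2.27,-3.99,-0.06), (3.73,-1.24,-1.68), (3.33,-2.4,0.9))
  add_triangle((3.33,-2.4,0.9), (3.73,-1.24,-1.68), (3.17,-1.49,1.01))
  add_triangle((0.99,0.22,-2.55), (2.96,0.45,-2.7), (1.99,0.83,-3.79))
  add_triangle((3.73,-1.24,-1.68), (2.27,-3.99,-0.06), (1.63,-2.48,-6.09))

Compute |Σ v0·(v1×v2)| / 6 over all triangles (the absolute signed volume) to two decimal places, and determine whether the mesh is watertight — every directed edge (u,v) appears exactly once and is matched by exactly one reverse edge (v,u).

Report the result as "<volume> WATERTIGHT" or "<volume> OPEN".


Per-triangle v0·(v1×v2)/6:
  t1: -0.7766
  t2: +0.2048
  t3: +0.0511
  t4: +1.3504
  t5: +0.4371
  t6: -1.4092
  t7: +0.8708
  t8: +2.1943
  t9: +3.7318
  t10: +0.0089
  t11: +1.2732
  t12: +4.0140
  t13: +7.7924
  t14: +0.3563
  t15: +1.4321
  t16: +0.0906
  t17: +1.6328
  t18: +0.2500
  t19: +1.9299
  t20: +0.5173
  t21: +0.3956
  t22: +1.7269
  t23: +0.6387
  t24: +3.7766
  t25: +0.4241
  t26: -1.1632
  t27: +4.0532
  t28: +1.3088
  t29: -0.3609
  t30: +11.9319
Σ = +48.6836 → |volume| = 48.68

Directed edges: 90 total; 6 unmatched, e.g. (0.99,0.22,-2.55)→(1.63,-1.29,3.48) → open.

48.68 OPEN


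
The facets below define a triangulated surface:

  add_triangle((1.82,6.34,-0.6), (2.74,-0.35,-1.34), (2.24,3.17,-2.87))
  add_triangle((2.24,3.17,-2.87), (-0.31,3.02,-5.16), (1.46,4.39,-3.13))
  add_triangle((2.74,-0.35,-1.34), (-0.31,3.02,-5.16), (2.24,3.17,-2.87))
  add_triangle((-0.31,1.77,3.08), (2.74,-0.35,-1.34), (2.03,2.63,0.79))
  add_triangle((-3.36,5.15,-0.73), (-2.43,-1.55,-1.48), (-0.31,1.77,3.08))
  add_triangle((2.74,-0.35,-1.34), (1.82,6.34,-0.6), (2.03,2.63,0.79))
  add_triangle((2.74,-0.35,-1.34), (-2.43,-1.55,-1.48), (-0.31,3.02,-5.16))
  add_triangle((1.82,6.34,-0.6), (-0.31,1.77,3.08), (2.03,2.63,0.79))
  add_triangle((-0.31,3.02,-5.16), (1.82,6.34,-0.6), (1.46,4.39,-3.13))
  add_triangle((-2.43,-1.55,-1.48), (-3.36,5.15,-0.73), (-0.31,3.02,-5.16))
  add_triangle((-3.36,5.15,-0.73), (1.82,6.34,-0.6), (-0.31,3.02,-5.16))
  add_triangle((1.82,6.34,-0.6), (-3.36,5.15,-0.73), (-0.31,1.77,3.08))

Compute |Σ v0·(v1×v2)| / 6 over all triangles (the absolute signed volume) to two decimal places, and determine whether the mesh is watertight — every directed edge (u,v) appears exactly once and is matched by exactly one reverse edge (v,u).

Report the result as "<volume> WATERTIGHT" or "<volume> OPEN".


Per-triangle v0·(v1×v2)/6:
  t1: +5.7839
  t2: +3.1951
  t3: +5.9681
  t4: +2.4551
  t5: +8.6061
  t6: +4.9681
  t7: +8.1445
  t8: +5.2733
  t9: +4.4048
  t10: +16.3992
  t11: +24.6179
  t12: +16.8128
Σ = +106.6291 → |volume| = 106.63

Directed edges: 36 total; 6 unmatched, e.g. (2.24,3.17,-2.87)→(1.82,6.34,-0.6) → open.

106.63 OPEN


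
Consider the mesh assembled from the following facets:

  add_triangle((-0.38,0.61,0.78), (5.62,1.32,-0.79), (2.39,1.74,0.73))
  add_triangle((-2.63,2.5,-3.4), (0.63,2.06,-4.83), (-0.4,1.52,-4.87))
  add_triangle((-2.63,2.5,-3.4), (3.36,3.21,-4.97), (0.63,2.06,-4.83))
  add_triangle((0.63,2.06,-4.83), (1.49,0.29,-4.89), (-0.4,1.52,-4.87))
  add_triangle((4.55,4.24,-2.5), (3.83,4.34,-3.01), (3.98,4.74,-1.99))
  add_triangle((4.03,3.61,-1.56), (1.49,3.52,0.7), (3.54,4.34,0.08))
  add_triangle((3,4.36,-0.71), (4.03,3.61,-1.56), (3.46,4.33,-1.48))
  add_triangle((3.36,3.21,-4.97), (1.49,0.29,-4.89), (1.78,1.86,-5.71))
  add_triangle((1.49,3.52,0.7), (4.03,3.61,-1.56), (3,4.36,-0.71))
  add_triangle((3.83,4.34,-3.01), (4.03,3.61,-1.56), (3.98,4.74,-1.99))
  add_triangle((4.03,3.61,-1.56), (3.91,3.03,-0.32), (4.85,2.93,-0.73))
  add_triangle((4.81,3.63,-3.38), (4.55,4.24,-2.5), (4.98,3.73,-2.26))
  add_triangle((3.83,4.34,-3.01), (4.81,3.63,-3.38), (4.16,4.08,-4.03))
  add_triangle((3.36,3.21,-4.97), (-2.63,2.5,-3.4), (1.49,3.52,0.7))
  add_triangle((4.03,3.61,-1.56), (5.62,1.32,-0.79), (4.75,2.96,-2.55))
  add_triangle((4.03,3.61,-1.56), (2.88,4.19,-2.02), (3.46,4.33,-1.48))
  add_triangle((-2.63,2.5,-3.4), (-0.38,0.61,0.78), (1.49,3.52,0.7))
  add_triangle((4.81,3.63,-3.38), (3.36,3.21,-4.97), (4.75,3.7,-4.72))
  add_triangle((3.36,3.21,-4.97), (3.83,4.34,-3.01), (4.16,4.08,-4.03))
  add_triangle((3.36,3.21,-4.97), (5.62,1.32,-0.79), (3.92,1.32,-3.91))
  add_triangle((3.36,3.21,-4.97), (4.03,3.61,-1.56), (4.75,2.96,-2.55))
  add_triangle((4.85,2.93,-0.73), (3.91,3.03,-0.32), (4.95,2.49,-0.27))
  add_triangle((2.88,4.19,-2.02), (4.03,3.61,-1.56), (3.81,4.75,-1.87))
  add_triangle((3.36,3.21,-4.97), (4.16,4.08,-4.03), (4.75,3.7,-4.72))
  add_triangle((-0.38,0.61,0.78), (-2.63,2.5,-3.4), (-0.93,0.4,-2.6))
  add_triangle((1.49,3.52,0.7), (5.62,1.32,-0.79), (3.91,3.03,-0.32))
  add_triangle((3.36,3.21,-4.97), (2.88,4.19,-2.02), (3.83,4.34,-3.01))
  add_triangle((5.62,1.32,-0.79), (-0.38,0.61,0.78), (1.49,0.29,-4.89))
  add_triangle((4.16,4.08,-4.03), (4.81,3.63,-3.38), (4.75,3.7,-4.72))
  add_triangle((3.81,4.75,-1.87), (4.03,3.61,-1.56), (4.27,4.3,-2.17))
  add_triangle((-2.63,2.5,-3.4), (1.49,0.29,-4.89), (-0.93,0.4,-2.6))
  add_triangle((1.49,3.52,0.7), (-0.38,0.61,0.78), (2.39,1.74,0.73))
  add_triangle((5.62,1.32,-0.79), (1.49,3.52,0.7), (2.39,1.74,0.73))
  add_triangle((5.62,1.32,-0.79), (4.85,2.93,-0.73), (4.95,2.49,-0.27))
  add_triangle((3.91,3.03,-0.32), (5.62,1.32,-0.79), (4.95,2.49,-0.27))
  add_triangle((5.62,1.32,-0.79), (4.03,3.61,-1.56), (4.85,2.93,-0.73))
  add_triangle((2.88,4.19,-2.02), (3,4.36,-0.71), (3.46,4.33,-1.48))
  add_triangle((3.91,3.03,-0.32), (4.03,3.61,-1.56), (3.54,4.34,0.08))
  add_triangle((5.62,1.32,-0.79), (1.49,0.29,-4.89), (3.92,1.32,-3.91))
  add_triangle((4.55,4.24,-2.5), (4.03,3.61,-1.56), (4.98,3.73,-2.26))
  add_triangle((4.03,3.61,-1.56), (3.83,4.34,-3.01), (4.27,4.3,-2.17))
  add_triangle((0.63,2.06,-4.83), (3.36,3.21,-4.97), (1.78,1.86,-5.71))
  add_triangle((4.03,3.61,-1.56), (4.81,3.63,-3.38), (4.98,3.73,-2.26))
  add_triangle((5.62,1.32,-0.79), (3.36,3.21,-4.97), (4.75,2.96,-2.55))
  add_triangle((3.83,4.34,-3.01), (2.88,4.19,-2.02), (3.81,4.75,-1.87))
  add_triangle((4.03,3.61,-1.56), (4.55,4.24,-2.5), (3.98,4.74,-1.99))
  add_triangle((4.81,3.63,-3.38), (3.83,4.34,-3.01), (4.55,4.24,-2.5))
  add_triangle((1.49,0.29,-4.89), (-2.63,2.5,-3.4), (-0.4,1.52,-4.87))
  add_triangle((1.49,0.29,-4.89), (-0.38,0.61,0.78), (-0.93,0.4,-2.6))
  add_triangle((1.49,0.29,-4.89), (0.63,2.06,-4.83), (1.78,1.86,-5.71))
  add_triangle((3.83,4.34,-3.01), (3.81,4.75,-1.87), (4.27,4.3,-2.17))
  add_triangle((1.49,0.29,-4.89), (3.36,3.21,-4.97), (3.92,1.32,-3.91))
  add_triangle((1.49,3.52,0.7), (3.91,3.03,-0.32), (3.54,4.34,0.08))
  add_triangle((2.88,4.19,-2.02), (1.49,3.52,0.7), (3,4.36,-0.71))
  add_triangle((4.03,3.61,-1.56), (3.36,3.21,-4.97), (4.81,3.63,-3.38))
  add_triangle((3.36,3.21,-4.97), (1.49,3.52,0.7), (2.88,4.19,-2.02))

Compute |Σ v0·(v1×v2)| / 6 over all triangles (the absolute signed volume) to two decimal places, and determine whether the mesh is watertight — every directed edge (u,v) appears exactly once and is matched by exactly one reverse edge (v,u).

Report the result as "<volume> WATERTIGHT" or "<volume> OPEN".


Per-triangle v0·(v1×v2)/6:
  t1: +0.1040
  t2: +2.2532
  t3: +4.9894
  t4: +1.8785
  t5: +0.8232
  t6: +1.1263
  t7: +0.5310
  t8: +2.1930
  t9: +0.7720
  t10: -0.9308
  t11: +0.7698
  t12: +0.8169
  t13: +1.0459
  t14: +16.7106
  t15: +2.9796
  t16: +0.5961
  t17: +2.8844
  t18: -0.5060
  t19: +0.6525
  t20: +5.9343
  t21: +3.2872
  t22: +0.3651
  t23: -0.3855
  t24: +1.1329
  t25: +0.1173
  t26: +1.1170
  t27: +1.2848
  t28: -3.0248
  t29: +0.9399
  t30: +0.3383
  t31: +2.4916
  t32: +0.7827
  t33: +2.1611
  t34: +0.7743
  t35: -0.5567
  t36: +1.5462
  t37: +0.4689
  t38: +1.3974
  t39: +1.9392
  t40: +0.3993
  t41: +0.1716
  t42: +2.1645
  t43: -0.5939
  t44: +3.5018
  t45: +0.5977
  t46: +0.5333
  t47: +1.0163
  t48: +0.1496
  t49: -0.8926
  t50: +1.1017
  t51: +0.7140
  t52: +4.8463
  t53: +0.2854
  t54: +0.9088
  t55: -1.8768
  t56: +0.2904
Σ = +75.1180 → |volume| = 75.12

Directed edges: 168 total, each appears once with its reverse present → watertight.

75.12 WATERTIGHT


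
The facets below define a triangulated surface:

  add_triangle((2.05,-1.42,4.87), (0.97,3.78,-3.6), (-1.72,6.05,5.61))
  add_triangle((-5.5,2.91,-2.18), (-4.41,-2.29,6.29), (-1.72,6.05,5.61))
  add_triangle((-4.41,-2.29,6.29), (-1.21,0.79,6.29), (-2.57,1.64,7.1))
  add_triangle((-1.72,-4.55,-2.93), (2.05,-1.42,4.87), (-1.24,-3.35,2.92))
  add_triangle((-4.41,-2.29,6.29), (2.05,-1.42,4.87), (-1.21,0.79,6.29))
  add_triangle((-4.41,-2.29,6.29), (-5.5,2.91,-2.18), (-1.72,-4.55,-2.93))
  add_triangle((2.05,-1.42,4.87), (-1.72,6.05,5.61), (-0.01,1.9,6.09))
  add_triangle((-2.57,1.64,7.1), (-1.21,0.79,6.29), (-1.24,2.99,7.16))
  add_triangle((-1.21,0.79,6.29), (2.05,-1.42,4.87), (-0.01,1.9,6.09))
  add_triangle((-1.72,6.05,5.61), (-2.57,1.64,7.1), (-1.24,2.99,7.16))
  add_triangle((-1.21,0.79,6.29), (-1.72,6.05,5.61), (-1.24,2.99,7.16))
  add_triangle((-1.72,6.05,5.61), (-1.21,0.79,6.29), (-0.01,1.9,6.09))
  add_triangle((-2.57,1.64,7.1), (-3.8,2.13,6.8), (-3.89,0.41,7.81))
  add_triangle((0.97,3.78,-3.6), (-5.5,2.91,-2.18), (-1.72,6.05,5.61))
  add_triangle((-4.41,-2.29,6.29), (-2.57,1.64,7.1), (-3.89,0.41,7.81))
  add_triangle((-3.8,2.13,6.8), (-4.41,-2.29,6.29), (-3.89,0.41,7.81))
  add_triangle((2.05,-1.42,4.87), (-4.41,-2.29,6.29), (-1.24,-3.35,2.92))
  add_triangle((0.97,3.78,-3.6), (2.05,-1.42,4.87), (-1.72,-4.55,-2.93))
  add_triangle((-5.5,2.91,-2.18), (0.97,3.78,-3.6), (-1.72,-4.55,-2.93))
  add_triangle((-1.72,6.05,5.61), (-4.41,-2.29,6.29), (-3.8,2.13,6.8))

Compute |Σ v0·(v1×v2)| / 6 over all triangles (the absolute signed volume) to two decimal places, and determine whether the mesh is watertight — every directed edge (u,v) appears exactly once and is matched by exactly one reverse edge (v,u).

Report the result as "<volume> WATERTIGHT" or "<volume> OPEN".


Per-triangle v0·(v1×v2)/6:
  t1: +24.5496
  t2: +64.5365
  t3: +6.3983
  t4: +9.8441
  t5: +16.4596
  t6: +49.7584
  t7: +3.8775
  t8: +2.7471
  t9: +6.0282
  t10: +7.1133
  t11: -2.1743
  t12: +7.2715
  t13: +2.9116
  t14: +43.5342
  t15: +1.1893
  t16: +4.3561
  t17: +13.3994
  t18: +9.8238
  t19: +28.7903
  t20: -2.4777
Σ = +297.9369 → |volume| = 297.94

Directed edges: 60 total; 6 unmatched, e.g. (-1.24,-3.35,2.92)→(-1.72,-4.55,-2.93) → open.

297.94 OPEN


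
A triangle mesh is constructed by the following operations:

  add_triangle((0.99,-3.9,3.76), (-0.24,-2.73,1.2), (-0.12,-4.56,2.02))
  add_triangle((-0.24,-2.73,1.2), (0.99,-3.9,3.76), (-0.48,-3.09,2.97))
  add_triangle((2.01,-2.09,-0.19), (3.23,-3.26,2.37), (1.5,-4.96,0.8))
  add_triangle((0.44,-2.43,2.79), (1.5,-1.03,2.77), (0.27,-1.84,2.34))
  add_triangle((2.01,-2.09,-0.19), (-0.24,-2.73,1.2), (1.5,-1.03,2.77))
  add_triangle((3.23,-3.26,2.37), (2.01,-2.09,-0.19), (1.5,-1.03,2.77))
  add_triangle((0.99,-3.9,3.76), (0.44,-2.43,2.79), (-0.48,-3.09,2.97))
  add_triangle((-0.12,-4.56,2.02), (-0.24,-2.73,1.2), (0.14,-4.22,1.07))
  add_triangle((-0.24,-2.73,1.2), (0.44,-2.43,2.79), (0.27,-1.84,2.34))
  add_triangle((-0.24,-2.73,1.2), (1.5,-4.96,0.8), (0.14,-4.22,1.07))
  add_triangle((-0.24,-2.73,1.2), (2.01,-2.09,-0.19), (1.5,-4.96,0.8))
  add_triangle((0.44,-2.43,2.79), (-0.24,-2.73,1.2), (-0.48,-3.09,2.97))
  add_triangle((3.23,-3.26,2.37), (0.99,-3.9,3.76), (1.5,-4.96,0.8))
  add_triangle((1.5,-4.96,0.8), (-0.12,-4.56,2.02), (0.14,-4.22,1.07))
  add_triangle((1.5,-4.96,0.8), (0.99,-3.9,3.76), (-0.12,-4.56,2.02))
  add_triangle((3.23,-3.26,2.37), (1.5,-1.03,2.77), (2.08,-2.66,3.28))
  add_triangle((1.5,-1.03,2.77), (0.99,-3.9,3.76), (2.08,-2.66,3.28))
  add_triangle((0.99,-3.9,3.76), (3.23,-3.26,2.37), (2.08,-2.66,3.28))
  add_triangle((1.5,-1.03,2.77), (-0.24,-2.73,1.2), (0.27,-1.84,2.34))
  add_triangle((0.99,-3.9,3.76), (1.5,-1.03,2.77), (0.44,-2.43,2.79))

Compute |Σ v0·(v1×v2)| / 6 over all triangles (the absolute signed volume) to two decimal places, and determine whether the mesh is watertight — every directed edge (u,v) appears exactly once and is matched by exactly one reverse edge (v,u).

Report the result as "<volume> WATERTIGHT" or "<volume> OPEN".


Per-triangle v0·(v1×v2)/6:
  t1: +0.2520
  t2: +1.1714
  t3: +3.0786
  t4: +0.1616
  t5: -3.1153
  t6: +0.3786
  t7: +0.3686
  t8: +0.1039
  t9: +0.1171
  t10: -0.3706
  t11: -0.4010
  t12: -0.6426
  t13: +6.0972
  t14: +0.7240
  t15: +3.6787
  t16: +0.9608
  t17: +1.0466
  t18: +1.8231
  t19: -0.6529
  t20: +0.5643
Σ = +15.3440 → |volume| = 15.34

Directed edges: 60 total, each appears once with its reverse present → watertight.

15.34 WATERTIGHT


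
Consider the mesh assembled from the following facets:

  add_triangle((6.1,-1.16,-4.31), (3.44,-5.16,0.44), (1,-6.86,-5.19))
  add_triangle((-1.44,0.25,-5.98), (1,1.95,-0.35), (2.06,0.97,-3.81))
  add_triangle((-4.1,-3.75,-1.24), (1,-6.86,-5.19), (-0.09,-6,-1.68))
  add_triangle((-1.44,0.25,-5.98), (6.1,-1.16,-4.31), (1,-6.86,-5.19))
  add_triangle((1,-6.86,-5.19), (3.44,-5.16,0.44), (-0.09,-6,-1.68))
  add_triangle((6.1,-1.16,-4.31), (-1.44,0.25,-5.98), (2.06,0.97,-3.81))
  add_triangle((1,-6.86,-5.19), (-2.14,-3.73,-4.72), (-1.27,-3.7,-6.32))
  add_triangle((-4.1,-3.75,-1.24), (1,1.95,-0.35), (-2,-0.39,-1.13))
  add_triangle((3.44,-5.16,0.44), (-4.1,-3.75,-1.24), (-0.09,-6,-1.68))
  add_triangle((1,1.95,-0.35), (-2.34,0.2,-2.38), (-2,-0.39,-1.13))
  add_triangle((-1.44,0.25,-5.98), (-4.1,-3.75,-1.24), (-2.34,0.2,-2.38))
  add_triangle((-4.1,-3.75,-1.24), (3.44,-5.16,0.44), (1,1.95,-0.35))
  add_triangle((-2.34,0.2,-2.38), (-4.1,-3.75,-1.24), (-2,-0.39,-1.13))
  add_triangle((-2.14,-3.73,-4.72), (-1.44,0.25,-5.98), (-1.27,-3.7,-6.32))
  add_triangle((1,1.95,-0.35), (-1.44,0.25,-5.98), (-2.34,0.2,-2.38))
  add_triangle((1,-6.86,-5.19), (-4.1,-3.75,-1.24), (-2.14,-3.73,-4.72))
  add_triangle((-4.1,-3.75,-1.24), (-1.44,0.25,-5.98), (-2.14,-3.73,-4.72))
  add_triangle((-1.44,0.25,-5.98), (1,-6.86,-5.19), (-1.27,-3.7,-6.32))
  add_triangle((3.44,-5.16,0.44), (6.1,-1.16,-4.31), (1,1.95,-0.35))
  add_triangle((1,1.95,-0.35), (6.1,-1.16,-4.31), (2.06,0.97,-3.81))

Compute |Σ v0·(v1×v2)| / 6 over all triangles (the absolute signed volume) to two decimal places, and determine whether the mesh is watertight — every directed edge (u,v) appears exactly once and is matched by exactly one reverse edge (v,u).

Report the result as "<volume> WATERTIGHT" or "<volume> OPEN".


201.83 WATERTIGHT

Per-triangle v0·(v1×v2)/6:
  t1: +40.0036
  t2: +4.8672
  t3: +13.4294
  t4: +47.3410
  t5: +13.5778
  t6: +9.7445
  t7: +6.8765
  t8: -0.2702
  t9: +6.9534
  t10: +0.4187
  t11: +7.0758
  t12: -4.1280
  t13: +0.8049
  t14: +4.9504
  t15: +3.5168
  t16: +14.9842
  t17: +11.0775
  t18: +7.1123
  t19: +7.8792
  t20: +5.6166
Σ = +201.8316 → |volume| = 201.83

Directed edges: 60 total, each appears once with its reverse present → watertight.


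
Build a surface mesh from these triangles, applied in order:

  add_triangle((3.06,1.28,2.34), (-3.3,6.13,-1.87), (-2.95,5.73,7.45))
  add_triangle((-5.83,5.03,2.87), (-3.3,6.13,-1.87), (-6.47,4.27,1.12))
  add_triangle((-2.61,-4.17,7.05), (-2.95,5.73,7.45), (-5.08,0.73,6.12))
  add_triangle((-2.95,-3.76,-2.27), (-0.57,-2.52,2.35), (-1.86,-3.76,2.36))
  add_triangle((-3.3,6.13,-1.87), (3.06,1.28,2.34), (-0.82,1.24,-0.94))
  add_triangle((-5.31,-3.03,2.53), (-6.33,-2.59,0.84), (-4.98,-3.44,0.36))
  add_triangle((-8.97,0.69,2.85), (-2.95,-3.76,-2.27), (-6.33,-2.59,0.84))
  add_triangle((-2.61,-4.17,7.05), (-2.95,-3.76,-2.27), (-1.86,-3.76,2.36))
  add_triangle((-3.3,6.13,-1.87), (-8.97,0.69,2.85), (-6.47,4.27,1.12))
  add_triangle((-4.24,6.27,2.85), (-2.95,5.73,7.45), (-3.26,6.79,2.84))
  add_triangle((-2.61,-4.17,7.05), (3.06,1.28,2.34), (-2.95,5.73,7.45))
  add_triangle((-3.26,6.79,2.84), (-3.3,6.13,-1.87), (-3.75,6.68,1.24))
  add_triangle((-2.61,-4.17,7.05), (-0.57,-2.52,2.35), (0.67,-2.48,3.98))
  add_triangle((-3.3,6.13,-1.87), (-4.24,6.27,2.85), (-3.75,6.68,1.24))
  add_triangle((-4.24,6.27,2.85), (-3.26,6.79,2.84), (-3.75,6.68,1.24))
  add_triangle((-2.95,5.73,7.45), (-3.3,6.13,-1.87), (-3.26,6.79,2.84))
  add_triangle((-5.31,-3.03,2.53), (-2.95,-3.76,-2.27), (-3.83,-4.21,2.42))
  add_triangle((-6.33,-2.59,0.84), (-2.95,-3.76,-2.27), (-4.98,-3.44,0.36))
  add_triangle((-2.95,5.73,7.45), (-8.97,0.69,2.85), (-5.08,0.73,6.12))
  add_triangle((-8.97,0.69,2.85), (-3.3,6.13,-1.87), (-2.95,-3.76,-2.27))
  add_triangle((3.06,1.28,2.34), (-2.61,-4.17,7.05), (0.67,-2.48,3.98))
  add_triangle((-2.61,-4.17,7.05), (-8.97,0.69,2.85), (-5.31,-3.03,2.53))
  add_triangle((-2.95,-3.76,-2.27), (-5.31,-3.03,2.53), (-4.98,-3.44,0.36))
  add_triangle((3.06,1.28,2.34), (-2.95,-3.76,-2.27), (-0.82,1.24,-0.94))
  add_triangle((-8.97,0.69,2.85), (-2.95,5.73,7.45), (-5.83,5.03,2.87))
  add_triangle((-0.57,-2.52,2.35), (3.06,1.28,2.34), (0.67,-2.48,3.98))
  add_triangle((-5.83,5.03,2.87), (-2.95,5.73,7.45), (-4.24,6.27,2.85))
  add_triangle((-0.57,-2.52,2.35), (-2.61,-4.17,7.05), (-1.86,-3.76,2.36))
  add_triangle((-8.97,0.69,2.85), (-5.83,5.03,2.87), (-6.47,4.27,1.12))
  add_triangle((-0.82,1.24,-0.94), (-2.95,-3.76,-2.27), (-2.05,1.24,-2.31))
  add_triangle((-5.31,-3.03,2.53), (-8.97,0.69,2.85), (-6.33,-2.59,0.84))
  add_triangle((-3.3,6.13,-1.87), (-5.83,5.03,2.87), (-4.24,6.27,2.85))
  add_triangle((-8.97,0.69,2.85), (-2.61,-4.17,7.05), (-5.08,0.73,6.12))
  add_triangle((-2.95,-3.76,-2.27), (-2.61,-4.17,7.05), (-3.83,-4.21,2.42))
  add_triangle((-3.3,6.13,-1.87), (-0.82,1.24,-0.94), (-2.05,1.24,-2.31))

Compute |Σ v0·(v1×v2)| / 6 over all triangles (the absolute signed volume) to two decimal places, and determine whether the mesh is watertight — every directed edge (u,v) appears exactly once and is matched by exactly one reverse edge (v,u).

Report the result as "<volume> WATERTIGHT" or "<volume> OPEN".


Per-triangle v0·(v1×v2)/6:
  t1: +34.8553
  t2: +11.0427
  t3: +32.5388
  t4: +1.4383
  t5: +1.7263
  t6: +2.9727
  t7: +7.7726
  t8: +4.6154
  t9: +8.2393
  t10: +6.9809
  t11: +47.3649
  t12: +2.0961
  t13: +2.8016
  t14: +2.1465
  t15: +2.3022
  t16: -3.0390
  t17: +7.6793
  t18: +3.1273
  t19: +33.7680
  t20: +45.5711
  t21: +7.2903
  t22: +26.4701
  t23: +1.7530
  t24: +0.4145
  t25: +36.2358
  t26: +0.1132
  t27: +12.8609
  t28: +2.1429
  t29: +12.1481
  t30: -0.2377
  t31: +9.8978
  t32: +11.3014
  t33: +32.5981
  t34: +5.2167
  t35: +0.4925
Σ = +414.6981 → |volume| = 414.70

Directed edges: 105 total; 9 unmatched, e.g. (-2.95,-3.76,-2.27)→(-0.57,-2.52,2.35) → open.

414.70 OPEN


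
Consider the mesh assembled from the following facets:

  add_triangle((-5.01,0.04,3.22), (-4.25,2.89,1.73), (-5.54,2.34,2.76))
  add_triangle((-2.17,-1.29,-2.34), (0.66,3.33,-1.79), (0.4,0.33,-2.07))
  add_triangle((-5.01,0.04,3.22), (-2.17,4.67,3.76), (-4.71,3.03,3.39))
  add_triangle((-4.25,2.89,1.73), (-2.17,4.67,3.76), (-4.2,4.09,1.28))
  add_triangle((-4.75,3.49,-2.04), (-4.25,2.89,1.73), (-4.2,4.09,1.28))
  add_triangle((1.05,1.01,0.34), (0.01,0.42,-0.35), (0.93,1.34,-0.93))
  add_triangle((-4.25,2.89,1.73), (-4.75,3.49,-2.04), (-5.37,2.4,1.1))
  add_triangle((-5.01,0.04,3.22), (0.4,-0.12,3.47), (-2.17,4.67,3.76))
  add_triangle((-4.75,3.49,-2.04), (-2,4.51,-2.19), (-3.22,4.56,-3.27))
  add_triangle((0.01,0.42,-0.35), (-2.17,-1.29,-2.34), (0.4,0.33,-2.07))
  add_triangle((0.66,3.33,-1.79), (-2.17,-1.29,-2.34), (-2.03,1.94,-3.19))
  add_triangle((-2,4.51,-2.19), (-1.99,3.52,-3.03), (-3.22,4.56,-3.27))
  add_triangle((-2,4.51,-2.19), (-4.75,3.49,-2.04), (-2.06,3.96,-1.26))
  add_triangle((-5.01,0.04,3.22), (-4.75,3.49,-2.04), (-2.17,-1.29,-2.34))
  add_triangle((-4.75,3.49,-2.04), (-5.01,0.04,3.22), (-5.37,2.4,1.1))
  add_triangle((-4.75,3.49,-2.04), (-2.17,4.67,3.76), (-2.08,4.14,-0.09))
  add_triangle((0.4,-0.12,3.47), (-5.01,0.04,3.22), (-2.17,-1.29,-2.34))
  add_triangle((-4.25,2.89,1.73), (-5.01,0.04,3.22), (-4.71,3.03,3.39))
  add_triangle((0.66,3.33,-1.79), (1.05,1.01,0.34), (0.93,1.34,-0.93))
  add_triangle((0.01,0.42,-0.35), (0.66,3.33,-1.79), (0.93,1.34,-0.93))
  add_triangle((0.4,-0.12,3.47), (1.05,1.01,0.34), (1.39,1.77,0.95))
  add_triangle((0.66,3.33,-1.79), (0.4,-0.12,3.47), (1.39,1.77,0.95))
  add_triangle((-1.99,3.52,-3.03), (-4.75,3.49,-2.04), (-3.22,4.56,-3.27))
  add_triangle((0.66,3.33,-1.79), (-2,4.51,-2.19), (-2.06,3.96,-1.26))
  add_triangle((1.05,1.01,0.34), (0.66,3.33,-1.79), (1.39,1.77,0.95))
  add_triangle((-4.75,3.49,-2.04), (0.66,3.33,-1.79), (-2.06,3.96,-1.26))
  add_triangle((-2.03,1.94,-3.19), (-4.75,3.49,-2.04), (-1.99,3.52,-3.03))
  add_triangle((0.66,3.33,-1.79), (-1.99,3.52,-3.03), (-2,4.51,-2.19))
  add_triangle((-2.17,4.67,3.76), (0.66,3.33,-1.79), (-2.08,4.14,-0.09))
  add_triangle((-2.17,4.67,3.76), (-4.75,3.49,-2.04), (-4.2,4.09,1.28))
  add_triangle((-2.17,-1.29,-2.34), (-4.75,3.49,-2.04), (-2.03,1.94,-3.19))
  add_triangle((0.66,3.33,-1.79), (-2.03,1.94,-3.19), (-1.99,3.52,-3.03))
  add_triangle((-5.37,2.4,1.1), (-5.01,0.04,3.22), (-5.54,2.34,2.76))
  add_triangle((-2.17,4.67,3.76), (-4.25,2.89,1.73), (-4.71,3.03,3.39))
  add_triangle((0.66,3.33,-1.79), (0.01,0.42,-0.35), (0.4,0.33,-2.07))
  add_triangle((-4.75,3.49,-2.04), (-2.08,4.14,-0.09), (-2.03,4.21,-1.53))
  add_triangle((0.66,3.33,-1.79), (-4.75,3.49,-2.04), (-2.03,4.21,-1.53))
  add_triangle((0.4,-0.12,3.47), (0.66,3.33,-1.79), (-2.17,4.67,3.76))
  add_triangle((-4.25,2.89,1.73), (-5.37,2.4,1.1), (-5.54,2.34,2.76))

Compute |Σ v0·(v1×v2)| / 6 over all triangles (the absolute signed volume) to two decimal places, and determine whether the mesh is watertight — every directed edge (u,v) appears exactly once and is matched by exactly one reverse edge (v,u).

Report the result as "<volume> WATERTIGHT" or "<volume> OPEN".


Per-triangle v0·(v1×v2)/6:
  t1: -0.0105
  t2: +2.5741
  t3: +4.5006
  t4: +3.4866
  t5: +3.3941
  t6: -0.0609
  t7: +3.7227
  t8: +14.7104
  t9: +2.2303
  t10: -0.3625
  t11: +1.7837
  t12: +0.8487
  t13: +1.6746
  t14: +16.3247
  t15: +3.2460
  t16: +7.7453
  t17: +4.4328
  t18: +3.3677
  t19: +0.4245
  t20: +0.0543
  t21: +0.2973
  t22: +1.5169
  t23: +0.7043
  t24: +1.0252
  t25: +0.3876
  t26: -2.8824
  t27: +3.0043
  t28: +2.1770
  t29: +6.4252
  t30: +3.7789
  t31: +5.7934
  t32: +1.6780
  t33: +2.9317
  t34: +3.6845
  t35: -0.1000
  t36: +3.0897
  t37: +2.4746
  t38: +7.3256
  t39: +1.5454
Σ = +118.9442 → |volume| = 118.94

Directed edges: 117 total; 7 unmatched, e.g. (1.05,1.01,0.34)→(0.01,0.42,-0.35) → open.

118.94 OPEN


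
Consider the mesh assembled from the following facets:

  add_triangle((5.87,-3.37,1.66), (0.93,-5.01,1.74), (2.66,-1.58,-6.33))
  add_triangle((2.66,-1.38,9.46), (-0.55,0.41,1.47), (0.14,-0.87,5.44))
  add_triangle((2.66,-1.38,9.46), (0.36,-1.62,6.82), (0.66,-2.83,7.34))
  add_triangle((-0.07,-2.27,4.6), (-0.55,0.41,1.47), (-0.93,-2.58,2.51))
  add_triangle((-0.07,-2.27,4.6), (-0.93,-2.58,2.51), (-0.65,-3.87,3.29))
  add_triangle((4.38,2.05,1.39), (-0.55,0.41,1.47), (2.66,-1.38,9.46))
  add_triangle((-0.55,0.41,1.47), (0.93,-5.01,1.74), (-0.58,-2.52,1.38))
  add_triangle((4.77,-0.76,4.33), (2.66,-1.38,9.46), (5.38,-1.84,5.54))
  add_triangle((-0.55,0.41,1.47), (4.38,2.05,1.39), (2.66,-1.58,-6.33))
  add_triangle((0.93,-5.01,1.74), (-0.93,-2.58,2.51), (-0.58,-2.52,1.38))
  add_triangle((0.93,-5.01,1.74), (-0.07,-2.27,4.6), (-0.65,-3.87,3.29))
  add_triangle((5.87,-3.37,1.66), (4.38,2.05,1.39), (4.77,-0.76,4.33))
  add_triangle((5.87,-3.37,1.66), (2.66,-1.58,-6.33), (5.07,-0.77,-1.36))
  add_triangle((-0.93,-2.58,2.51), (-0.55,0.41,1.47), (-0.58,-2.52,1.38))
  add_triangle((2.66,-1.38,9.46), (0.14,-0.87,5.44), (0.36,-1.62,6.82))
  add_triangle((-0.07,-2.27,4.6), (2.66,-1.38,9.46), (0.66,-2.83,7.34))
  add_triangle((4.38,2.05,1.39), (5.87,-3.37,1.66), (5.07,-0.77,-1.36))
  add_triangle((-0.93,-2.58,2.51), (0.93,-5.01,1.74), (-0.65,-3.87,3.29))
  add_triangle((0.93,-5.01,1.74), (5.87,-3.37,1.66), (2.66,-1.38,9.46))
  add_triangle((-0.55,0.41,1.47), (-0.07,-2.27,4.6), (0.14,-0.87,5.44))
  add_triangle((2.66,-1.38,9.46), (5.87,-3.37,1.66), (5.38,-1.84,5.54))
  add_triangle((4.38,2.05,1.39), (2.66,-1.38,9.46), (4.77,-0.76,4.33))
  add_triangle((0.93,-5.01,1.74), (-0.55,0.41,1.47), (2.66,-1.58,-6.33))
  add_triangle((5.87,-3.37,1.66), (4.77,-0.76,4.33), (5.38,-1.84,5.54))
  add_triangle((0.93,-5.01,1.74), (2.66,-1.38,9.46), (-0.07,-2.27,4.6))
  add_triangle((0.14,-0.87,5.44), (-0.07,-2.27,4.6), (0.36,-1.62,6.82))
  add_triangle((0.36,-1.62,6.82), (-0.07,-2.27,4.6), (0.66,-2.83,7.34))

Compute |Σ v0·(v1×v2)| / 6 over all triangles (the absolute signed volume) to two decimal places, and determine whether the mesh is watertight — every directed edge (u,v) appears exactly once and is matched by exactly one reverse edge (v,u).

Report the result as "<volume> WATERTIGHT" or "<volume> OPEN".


174.47 OPEN

Per-triangle v0·(v1×v2)/6:
  t1: +31.0902
  t2: +1.4842
  t3: +2.9370
  t4: +1.3189
  t5: +0.9190
  t6: +7.3491
  t7: -1.2109
  t8: +5.0059
  t9: +0.1039
  t10: +0.8182
  t11: +3.5567
  t12: +13.0195
  t13: +14.9771
  t14: +0.0577
  t15: +1.1819
  t16: -0.2426
  t17: +12.7931
  t18: +0.4452
  t19: +38.3448
  t20: +0.9279
  t21: +10.0593
  t22: +13.4252
  t23: -0.4645
  t24: +4.1366
  t25: +11.3355
  t26: +0.3470
  t27: +0.7511
Σ = +174.4670 → |volume| = 174.47

Directed edges: 81 total; 3 unmatched, e.g. (4.38,2.05,1.39)→(2.66,-1.58,-6.33) → open.
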